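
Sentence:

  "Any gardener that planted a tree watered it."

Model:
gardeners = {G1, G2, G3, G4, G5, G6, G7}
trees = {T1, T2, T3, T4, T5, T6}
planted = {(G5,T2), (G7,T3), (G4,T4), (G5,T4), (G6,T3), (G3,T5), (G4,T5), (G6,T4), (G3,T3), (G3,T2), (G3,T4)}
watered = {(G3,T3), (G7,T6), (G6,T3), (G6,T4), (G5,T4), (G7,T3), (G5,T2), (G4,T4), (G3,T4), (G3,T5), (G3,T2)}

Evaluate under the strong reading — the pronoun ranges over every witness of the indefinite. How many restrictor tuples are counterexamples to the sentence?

1

"it" takes "a tree" as antecedent — a donkey pronoun bound across the clause boundary.
Strong reading: for every (g,t) with planted(g,t), watered(g,t).
Restrictor pairs: (G3,T2) ✓  (G3,T3) ✓  (G3,T4) ✓  (G3,T5) ✓  (G4,T4) ✓  (G4,T5) ✗  (G5,T2) ✓  (G5,T4) ✓  (G6,T3) ✓  (G6,T4) ✓  (G7,T3) ✓
Counterexamples (restrictor pairs failing the scope): 1.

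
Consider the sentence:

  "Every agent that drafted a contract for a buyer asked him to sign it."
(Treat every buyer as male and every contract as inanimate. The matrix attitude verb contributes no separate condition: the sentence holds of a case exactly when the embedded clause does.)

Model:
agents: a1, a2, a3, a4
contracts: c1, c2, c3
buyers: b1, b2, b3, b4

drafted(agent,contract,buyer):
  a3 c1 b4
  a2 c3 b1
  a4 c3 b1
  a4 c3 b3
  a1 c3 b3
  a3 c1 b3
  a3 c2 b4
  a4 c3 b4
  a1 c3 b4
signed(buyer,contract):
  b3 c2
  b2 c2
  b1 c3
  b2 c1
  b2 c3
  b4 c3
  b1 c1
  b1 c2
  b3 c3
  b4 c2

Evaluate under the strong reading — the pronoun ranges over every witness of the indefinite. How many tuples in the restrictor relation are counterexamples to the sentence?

"him" takes "a buyer" as antecedent and "it" takes "a contract"; both are donkey pronouns co-varying with the restrictor.
Strong reading: for every (a,c,b) with drafted(a,c,b), signed(b,c).
Restrictor triples: (a1,c3,b3)→signed(b3,c3) ✓  (a1,c3,b4)→signed(b4,c3) ✓  (a2,c3,b1)→signed(b1,c3) ✓  (a3,c1,b3)→signed(b3,c1) ✗  (a3,c1,b4)→signed(b4,c1) ✗  (a3,c2,b4)→signed(b4,c2) ✓  (a4,c3,b1)→signed(b1,c3) ✓  (a4,c3,b3)→signed(b3,c3) ✓  (a4,c3,b4)→signed(b4,c3) ✓
Counterexamples (restrictor triples failing the scope): 2.

2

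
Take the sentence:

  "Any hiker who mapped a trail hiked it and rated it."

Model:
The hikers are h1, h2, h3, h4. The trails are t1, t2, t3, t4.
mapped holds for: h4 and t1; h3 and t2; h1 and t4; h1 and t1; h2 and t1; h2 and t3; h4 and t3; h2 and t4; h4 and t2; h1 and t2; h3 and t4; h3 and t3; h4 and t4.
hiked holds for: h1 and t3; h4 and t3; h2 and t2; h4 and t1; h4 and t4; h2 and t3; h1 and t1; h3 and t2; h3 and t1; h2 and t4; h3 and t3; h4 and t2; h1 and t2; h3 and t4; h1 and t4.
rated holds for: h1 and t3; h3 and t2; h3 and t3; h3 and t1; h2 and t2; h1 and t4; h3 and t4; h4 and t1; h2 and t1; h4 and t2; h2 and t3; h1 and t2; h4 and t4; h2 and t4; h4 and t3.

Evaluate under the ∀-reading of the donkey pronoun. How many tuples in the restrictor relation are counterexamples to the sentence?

"it" takes "a trail" as antecedent — a donkey pronoun bound across the clause boundary.
Strong reading: for every (h,t) with mapped(h,t), hiked(h,t) ∧ rated(h,t).
Restrictor pairs: (h1,t1) ✗  (h1,t2) ✓  (h1,t4) ✓  (h2,t1) ✗  (h2,t3) ✓  (h2,t4) ✓  (h3,t2) ✓  (h3,t3) ✓  (h3,t4) ✓  (h4,t1) ✓  (h4,t2) ✓  (h4,t3) ✓  (h4,t4) ✓
Counterexamples (restrictor pairs failing the scope): 2.

2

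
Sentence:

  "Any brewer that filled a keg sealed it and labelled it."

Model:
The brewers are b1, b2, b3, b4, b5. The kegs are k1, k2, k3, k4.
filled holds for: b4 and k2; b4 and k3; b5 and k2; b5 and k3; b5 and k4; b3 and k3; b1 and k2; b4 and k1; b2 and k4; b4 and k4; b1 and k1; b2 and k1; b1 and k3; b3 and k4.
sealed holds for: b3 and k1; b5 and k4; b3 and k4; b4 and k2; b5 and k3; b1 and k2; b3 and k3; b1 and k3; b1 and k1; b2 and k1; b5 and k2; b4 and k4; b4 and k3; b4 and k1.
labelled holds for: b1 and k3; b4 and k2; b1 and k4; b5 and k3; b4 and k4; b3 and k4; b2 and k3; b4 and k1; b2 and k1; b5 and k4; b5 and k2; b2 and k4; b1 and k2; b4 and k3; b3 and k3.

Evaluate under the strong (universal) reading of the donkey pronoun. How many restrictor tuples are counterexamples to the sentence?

"it" takes "a keg" as antecedent — a donkey pronoun bound across the clause boundary.
Strong reading: for every (b,k) with filled(b,k), sealed(b,k) ∧ labelled(b,k).
Restrictor pairs: (b1,k1) ✗  (b1,k2) ✓  (b1,k3) ✓  (b2,k1) ✓  (b2,k4) ✗  (b3,k3) ✓  (b3,k4) ✓  (b4,k1) ✓  (b4,k2) ✓  (b4,k3) ✓  (b4,k4) ✓  (b5,k2) ✓  (b5,k3) ✓  (b5,k4) ✓
Counterexamples (restrictor pairs failing the scope): 2.

2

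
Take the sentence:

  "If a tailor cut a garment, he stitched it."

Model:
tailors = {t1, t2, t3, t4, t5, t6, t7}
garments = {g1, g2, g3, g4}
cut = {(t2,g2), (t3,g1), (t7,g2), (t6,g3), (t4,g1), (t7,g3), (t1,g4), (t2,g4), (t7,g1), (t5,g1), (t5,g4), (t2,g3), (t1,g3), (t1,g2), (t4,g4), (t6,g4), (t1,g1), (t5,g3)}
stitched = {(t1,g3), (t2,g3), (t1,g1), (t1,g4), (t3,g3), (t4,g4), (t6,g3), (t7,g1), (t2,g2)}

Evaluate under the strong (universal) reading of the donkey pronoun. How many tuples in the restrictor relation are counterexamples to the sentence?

"it" takes "a garment" as antecedent — a donkey pronoun bound across the clause boundary.
Strong reading: for every (t,g) with cut(t,g), stitched(t,g).
Restrictor pairs: (t1,g1) ✓  (t1,g2) ✗  (t1,g3) ✓  (t1,g4) ✓  (t2,g2) ✓  (t2,g3) ✓  (t2,g4) ✗  (t3,g1) ✗  (t4,g1) ✗  (t4,g4) ✓  (t5,g1) ✗  (t5,g3) ✗  (t5,g4) ✗  (t6,g3) ✓  (t6,g4) ✗  (t7,g1) ✓  (t7,g2) ✗  (t7,g3) ✗
Counterexamples (restrictor pairs failing the scope): 10.

10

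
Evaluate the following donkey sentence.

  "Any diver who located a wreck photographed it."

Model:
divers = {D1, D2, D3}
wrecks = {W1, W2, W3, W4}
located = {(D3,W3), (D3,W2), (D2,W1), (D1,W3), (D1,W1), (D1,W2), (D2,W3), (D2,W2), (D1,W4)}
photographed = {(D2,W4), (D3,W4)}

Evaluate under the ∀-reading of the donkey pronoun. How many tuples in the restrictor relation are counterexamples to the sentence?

"it" takes "a wreck" as antecedent — a donkey pronoun bound across the clause boundary.
Strong reading: for every (d,w) with located(d,w), photographed(d,w).
Restrictor pairs: (D1,W1) ✗  (D1,W2) ✗  (D1,W3) ✗  (D1,W4) ✗  (D2,W1) ✗  (D2,W2) ✗  (D2,W3) ✗  (D3,W2) ✗  (D3,W3) ✗
Counterexamples (restrictor pairs failing the scope): 9.

9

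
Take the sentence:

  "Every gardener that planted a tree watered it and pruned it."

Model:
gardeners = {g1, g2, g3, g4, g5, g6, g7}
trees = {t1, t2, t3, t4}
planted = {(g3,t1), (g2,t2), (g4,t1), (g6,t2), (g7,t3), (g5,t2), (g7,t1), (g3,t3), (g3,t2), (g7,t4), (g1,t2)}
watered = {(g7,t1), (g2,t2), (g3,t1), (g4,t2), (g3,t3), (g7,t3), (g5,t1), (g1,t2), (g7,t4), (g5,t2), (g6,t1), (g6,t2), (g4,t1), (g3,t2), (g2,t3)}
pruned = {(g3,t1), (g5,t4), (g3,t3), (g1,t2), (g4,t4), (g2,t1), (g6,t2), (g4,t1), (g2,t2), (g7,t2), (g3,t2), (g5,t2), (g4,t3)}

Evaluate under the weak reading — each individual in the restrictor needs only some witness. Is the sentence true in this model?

"it" takes "a tree" as antecedent — a donkey pronoun bound across the clause boundary.
Weak reading: every gardener g with some planted-tree has at least one planted-tree t such that watered(g,t) ∧ pruned(g,t).
Per gardener: g1:✓  g2:✓  g3:✓  g4:✓  g5:✓  g6:✓  g7:✗
g7 has no witness among its planted-trees.

False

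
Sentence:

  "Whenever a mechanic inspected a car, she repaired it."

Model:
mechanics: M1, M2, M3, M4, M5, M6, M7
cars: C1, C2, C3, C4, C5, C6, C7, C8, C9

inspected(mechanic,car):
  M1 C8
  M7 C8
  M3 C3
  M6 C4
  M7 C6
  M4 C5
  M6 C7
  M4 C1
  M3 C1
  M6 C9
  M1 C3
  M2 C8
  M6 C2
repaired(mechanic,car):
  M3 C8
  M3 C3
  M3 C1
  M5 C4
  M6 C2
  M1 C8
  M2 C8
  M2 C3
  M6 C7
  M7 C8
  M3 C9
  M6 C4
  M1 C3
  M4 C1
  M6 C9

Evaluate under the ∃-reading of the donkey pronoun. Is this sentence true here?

True

"it" takes "a car" as antecedent — a donkey pronoun bound across the clause boundary.
Weak reading: every mechanic m with some inspected-car has at least one inspected-car c such that repaired(m,c).
Per mechanic: M1:✓  M2:✓  M3:✓  M4:✓  M6:✓  M7:✓
Every mechanic in the restrictor has a witness.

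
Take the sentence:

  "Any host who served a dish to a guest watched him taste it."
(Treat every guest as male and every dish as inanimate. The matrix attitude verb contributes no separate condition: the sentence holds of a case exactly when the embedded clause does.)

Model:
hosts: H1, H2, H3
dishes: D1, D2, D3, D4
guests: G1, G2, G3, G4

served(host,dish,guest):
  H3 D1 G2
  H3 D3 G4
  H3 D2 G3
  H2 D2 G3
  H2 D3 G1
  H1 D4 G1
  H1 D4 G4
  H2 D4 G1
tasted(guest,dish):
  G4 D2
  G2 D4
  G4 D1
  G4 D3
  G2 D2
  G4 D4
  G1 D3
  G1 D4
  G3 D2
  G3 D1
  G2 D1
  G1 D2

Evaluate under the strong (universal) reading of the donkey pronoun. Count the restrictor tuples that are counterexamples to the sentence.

"him" takes "a guest" as antecedent and "it" takes "a dish"; both are donkey pronouns co-varying with the restrictor.
Strong reading: for every (h,d,g) with served(h,d,g), tasted(g,d).
Restrictor triples: (H1,D4,G1)→tasted(G1,D4) ✓  (H1,D4,G4)→tasted(G4,D4) ✓  (H2,D2,G3)→tasted(G3,D2) ✓  (H2,D3,G1)→tasted(G1,D3) ✓  (H2,D4,G1)→tasted(G1,D4) ✓  (H3,D1,G2)→tasted(G2,D1) ✓  (H3,D2,G3)→tasted(G3,D2) ✓  (H3,D3,G4)→tasted(G4,D3) ✓
Counterexamples (restrictor triples failing the scope): 0.

0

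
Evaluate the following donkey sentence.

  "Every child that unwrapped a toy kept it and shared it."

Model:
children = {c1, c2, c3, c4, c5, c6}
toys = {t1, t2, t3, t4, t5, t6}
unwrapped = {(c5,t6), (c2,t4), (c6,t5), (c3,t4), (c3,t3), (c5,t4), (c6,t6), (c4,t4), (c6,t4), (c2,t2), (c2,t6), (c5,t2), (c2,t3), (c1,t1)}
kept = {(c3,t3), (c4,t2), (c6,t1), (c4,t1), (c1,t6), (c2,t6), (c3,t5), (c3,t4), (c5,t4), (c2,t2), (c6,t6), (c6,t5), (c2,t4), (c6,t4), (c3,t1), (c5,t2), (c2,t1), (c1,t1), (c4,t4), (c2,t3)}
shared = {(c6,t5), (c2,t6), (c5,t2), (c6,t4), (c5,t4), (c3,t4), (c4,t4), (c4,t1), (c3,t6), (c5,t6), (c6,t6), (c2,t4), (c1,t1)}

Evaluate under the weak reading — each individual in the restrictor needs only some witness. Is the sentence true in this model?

"it" takes "a toy" as antecedent — a donkey pronoun bound across the clause boundary.
Weak reading: every child c with some unwrapped-toy has at least one unwrapped-toy t such that kept(c,t) ∧ shared(c,t).
Per child: c1:✓  c2:✓  c3:✓  c4:✓  c5:✓  c6:✓
Every child in the restrictor has a witness.

True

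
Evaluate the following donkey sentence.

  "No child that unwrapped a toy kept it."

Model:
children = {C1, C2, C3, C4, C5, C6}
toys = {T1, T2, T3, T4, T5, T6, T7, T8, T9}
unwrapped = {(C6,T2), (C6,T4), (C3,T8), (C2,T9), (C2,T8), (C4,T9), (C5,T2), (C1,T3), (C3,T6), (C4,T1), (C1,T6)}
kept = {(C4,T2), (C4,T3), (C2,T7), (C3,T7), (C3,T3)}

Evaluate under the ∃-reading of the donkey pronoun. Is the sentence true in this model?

True

"it" takes "a toy" as antecedent — a donkey pronoun bound across the clause boundary.
Truth condition: for no (c,t) with unwrapped(c,t) does kept(c,t) hold.
Restrictor pairs — does the scope hold? (C1,T3):fails  (C1,T6):fails  (C2,T8):fails  (C2,T9):fails  (C3,T6):fails  (C3,T8):fails  (C4,T1):fails  (C4,T9):fails  (C5,T2):fails  (C6,T2):fails  (C6,T4):fails
Scope holds for no restrictor pair, so the sentence is true.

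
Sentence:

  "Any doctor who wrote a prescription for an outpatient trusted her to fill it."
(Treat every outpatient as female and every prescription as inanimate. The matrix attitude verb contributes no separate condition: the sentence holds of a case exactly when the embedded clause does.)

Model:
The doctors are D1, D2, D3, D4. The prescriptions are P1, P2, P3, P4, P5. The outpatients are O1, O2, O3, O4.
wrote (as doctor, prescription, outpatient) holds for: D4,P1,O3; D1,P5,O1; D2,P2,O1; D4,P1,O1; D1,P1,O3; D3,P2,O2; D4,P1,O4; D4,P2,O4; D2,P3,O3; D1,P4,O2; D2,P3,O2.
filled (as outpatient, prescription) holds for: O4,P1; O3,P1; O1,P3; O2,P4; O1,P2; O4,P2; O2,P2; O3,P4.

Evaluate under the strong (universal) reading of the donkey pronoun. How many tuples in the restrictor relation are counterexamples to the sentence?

4

"her" takes "an outpatient" as antecedent and "it" takes "a prescription"; both are donkey pronouns co-varying with the restrictor.
Strong reading: for every (d,p,o) with wrote(d,p,o), filled(o,p).
Restrictor triples: (D1,P1,O3)→filled(O3,P1) ✓  (D1,P4,O2)→filled(O2,P4) ✓  (D1,P5,O1)→filled(O1,P5) ✗  (D2,P2,O1)→filled(O1,P2) ✓  (D2,P3,O2)→filled(O2,P3) ✗  (D2,P3,O3)→filled(O3,P3) ✗  (D3,P2,O2)→filled(O2,P2) ✓  (D4,P1,O1)→filled(O1,P1) ✗  (D4,P1,O3)→filled(O3,P1) ✓  (D4,P1,O4)→filled(O4,P1) ✓  (D4,P2,O4)→filled(O4,P2) ✓
Counterexamples (restrictor triples failing the scope): 4.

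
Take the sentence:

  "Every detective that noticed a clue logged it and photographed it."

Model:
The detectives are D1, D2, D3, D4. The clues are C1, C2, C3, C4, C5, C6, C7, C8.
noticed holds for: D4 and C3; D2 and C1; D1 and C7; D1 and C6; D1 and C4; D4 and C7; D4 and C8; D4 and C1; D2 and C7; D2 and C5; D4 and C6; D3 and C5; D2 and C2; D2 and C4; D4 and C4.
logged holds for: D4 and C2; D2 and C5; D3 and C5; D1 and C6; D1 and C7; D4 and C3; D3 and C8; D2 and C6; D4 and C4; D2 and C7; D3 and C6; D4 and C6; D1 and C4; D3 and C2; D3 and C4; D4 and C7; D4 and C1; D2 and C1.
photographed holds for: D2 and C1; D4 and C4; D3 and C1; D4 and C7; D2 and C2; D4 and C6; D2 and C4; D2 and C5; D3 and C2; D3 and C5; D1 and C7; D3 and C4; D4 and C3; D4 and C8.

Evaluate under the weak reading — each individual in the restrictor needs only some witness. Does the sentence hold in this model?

"it" takes "a clue" as antecedent — a donkey pronoun bound across the clause boundary.
Weak reading: every detective d with some noticed-clue has at least one noticed-clue c such that logged(d,c) ∧ photographed(d,c).
Per detective: D1:✓  D2:✓  D3:✓  D4:✓
Every detective in the restrictor has a witness.

True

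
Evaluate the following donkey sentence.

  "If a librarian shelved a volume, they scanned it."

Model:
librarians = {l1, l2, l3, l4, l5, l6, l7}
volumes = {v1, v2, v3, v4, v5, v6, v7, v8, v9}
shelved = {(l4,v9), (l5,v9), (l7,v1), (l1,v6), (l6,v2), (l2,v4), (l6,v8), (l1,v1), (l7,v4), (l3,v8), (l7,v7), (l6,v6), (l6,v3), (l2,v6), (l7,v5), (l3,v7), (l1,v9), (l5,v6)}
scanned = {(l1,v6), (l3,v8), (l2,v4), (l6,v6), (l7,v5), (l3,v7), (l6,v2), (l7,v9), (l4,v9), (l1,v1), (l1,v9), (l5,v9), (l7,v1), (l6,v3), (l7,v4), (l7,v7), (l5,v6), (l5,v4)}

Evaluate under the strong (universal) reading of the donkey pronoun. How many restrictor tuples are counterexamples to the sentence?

2

"it" takes "a volume" as antecedent — a donkey pronoun bound across the clause boundary.
Strong reading: for every (l,v) with shelved(l,v), scanned(l,v).
Restrictor pairs: (l1,v1) ✓  (l1,v6) ✓  (l1,v9) ✓  (l2,v4) ✓  (l2,v6) ✗  (l3,v7) ✓  (l3,v8) ✓  (l4,v9) ✓  (l5,v6) ✓  (l5,v9) ✓  (l6,v2) ✓  (l6,v3) ✓  (l6,v6) ✓  (l6,v8) ✗  (l7,v1) ✓  (l7,v4) ✓  (l7,v5) ✓  (l7,v7) ✓
Counterexamples (restrictor pairs failing the scope): 2.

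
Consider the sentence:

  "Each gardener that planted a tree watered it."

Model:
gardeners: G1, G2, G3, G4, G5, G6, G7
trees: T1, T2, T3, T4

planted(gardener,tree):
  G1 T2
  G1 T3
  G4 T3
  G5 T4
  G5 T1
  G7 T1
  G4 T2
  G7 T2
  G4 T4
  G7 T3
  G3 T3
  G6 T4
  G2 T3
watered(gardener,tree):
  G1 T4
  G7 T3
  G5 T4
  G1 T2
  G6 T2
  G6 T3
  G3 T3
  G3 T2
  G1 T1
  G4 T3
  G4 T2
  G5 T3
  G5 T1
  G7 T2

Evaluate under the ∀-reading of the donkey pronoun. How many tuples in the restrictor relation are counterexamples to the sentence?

"it" takes "a tree" as antecedent — a donkey pronoun bound across the clause boundary.
Strong reading: for every (g,t) with planted(g,t), watered(g,t).
Restrictor pairs: (G1,T2) ✓  (G1,T3) ✗  (G2,T3) ✗  (G3,T3) ✓  (G4,T2) ✓  (G4,T3) ✓  (G4,T4) ✗  (G5,T1) ✓  (G5,T4) ✓  (G6,T4) ✗  (G7,T1) ✗  (G7,T2) ✓  (G7,T3) ✓
Counterexamples (restrictor pairs failing the scope): 5.

5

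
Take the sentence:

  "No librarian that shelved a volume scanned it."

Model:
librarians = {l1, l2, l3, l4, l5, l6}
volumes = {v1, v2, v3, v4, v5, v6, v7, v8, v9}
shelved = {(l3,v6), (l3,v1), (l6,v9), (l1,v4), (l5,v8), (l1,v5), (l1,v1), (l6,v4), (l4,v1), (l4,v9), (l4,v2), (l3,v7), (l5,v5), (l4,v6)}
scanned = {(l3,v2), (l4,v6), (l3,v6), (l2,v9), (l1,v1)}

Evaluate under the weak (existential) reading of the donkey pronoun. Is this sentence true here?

False

"it" takes "a volume" as antecedent — a donkey pronoun bound across the clause boundary.
Truth condition: for no (l,v) with shelved(l,v) does scanned(l,v) hold.
Restrictor pairs — does the scope hold? (l1,v1):holds  (l1,v4):fails  (l1,v5):fails  (l3,v1):fails  (l3,v6):holds  (l3,v7):fails  (l4,v1):fails  (l4,v2):fails  (l4,v6):holds  (l4,v9):fails  (l5,v5):fails  (l5,v8):fails  (l6,v4):fails  (l6,v9):fails
Scope holds for 3 pair(s), so the sentence is false.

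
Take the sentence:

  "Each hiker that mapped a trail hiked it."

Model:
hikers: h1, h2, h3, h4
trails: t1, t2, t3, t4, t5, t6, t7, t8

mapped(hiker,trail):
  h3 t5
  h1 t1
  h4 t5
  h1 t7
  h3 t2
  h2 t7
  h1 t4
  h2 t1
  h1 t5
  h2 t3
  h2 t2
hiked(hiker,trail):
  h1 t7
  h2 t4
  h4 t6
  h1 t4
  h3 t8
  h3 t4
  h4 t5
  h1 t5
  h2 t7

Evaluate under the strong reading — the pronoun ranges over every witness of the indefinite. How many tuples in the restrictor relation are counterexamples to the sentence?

"it" takes "a trail" as antecedent — a donkey pronoun bound across the clause boundary.
Strong reading: for every (h,t) with mapped(h,t), hiked(h,t).
Restrictor pairs: (h1,t1) ✗  (h1,t4) ✓  (h1,t5) ✓  (h1,t7) ✓  (h2,t1) ✗  (h2,t2) ✗  (h2,t3) ✗  (h2,t7) ✓  (h3,t2) ✗  (h3,t5) ✗  (h4,t5) ✓
Counterexamples (restrictor pairs failing the scope): 6.

6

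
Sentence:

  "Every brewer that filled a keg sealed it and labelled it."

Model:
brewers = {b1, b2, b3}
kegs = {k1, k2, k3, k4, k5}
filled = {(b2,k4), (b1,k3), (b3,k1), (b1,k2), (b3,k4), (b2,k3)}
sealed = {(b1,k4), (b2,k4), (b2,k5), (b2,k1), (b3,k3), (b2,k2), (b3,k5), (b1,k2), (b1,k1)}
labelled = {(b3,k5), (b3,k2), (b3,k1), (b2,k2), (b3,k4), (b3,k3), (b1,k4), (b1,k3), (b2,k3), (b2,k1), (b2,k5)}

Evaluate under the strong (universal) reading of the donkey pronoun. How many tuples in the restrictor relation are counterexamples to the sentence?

"it" takes "a keg" as antecedent — a donkey pronoun bound across the clause boundary.
Strong reading: for every (b,k) with filled(b,k), sealed(b,k) ∧ labelled(b,k).
Restrictor pairs: (b1,k2) ✗  (b1,k3) ✗  (b2,k3) ✗  (b2,k4) ✗  (b3,k1) ✗  (b3,k4) ✗
Counterexamples (restrictor pairs failing the scope): 6.

6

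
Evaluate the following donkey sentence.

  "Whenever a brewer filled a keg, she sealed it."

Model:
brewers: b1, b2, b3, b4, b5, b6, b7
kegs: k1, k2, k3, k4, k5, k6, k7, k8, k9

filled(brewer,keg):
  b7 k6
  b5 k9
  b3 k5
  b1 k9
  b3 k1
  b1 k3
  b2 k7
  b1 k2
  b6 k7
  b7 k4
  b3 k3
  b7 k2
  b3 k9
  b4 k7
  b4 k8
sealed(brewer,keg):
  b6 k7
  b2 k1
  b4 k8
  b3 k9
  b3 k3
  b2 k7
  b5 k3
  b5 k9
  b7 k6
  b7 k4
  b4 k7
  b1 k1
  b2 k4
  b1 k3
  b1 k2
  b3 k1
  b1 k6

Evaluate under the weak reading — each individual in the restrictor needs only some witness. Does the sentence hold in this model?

True

"it" takes "a keg" as antecedent — a donkey pronoun bound across the clause boundary.
Weak reading: every brewer b with some filled-keg has at least one filled-keg k such that sealed(b,k).
Per brewer: b1:✓  b2:✓  b3:✓  b4:✓  b5:✓  b6:✓  b7:✓
Every brewer in the restrictor has a witness.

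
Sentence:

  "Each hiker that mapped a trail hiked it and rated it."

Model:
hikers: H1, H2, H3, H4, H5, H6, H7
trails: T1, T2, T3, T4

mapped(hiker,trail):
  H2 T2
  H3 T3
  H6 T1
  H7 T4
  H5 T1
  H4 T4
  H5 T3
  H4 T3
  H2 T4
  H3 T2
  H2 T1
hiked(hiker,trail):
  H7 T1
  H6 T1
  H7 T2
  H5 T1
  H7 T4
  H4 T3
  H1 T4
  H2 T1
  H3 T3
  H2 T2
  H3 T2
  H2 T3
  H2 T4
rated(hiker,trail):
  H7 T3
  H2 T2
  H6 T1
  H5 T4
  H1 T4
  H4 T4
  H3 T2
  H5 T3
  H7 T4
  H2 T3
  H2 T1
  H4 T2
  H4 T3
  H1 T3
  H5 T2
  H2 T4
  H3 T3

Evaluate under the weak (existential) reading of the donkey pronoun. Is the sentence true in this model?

"it" takes "a trail" as antecedent — a donkey pronoun bound across the clause boundary.
Weak reading: every hiker h with some mapped-trail has at least one mapped-trail t such that hiked(h,t) ∧ rated(h,t).
Per hiker: H2:✓  H3:✓  H4:✓  H5:✗  H6:✓  H7:✓
H5 has no witness among its mapped-trails.

False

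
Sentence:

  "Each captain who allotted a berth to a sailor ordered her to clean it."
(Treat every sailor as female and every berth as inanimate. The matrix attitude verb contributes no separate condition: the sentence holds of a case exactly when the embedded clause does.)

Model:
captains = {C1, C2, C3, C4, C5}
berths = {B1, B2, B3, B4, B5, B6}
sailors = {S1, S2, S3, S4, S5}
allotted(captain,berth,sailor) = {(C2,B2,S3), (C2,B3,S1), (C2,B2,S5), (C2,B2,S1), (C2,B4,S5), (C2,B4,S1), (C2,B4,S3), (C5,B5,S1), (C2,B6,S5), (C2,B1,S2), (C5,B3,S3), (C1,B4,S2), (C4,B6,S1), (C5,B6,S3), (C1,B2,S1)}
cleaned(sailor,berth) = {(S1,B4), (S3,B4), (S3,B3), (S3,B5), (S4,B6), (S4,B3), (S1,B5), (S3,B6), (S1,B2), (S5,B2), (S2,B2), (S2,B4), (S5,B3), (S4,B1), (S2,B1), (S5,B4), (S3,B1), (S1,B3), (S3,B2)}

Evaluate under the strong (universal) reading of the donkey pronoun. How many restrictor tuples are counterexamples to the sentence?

"her" takes "a sailor" as antecedent and "it" takes "a berth"; both are donkey pronouns co-varying with the restrictor.
Strong reading: for every (c,b,s) with allotted(c,b,s), cleaned(s,b).
Restrictor triples: (C1,B2,S1)→cleaned(S1,B2) ✓  (C1,B4,S2)→cleaned(S2,B4) ✓  (C2,B1,S2)→cleaned(S2,B1) ✓  (C2,B2,S1)→cleaned(S1,B2) ✓  (C2,B2,S3)→cleaned(S3,B2) ✓  (C2,B2,S5)→cleaned(S5,B2) ✓  (C2,B3,S1)→cleaned(S1,B3) ✓  (C2,B4,S1)→cleaned(S1,B4) ✓  (C2,B4,S3)→cleaned(S3,B4) ✓  (C2,B4,S5)→cleaned(S5,B4) ✓  (C2,B6,S5)→cleaned(S5,B6) ✗  (C4,B6,S1)→cleaned(S1,B6) ✗  (C5,B3,S3)→cleaned(S3,B3) ✓  (C5,B5,S1)→cleaned(S1,B5) ✓  (C5,B6,S3)→cleaned(S3,B6) ✓
Counterexamples (restrictor triples failing the scope): 2.

2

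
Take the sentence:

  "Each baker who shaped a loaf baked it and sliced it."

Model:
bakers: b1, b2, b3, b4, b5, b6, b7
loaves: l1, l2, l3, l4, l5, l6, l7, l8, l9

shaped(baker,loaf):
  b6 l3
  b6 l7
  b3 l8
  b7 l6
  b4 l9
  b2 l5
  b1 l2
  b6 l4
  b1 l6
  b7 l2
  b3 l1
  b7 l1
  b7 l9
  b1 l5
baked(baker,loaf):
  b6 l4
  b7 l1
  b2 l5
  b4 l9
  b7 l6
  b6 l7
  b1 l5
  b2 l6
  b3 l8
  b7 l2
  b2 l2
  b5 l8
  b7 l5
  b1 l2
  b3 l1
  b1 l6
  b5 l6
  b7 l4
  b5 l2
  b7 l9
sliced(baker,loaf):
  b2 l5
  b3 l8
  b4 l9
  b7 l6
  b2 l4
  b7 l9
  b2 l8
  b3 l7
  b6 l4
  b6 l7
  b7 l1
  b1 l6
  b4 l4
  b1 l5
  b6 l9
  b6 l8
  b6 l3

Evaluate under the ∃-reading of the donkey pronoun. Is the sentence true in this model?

"it" takes "a loaf" as antecedent — a donkey pronoun bound across the clause boundary.
Weak reading: every baker b with some shaped-loaf has at least one shaped-loaf l such that baked(b,l) ∧ sliced(b,l).
Per baker: b1:✓  b2:✓  b3:✓  b4:✓  b6:✓  b7:✓
Every baker in the restrictor has a witness.

True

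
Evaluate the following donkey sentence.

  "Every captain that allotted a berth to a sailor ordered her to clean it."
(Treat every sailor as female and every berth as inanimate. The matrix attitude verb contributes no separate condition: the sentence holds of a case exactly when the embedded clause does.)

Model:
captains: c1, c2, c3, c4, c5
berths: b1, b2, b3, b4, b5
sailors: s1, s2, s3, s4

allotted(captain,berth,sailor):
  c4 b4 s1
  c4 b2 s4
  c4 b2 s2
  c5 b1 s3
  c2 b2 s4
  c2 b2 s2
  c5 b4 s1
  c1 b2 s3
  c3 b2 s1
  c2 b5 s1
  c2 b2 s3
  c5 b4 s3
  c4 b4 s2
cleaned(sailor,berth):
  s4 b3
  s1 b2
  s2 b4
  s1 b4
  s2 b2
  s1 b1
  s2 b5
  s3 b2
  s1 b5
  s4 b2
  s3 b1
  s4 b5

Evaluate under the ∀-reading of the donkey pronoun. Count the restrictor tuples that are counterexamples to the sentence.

"her" takes "a sailor" as antecedent and "it" takes "a berth"; both are donkey pronouns co-varying with the restrictor.
Strong reading: for every (c,b,s) with allotted(c,b,s), cleaned(s,b).
Restrictor triples: (c1,b2,s3)→cleaned(s3,b2) ✓  (c2,b2,s2)→cleaned(s2,b2) ✓  (c2,b2,s3)→cleaned(s3,b2) ✓  (c2,b2,s4)→cleaned(s4,b2) ✓  (c2,b5,s1)→cleaned(s1,b5) ✓  (c3,b2,s1)→cleaned(s1,b2) ✓  (c4,b2,s2)→cleaned(s2,b2) ✓  (c4,b2,s4)→cleaned(s4,b2) ✓  (c4,b4,s1)→cleaned(s1,b4) ✓  (c4,b4,s2)→cleaned(s2,b4) ✓  (c5,b1,s3)→cleaned(s3,b1) ✓  (c5,b4,s1)→cleaned(s1,b4) ✓  (c5,b4,s3)→cleaned(s3,b4) ✗
Counterexamples (restrictor triples failing the scope): 1.

1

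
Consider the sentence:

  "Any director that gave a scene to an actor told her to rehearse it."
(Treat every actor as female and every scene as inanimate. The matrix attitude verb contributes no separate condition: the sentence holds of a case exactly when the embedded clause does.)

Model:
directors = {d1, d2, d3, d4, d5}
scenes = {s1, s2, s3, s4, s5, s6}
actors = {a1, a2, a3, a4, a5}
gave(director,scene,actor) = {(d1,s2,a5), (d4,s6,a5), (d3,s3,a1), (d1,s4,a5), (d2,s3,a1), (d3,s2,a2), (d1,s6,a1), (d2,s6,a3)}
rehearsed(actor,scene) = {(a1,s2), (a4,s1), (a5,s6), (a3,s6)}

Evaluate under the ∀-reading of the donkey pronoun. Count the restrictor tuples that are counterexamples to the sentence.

6

"her" takes "an actor" as antecedent and "it" takes "a scene"; both are donkey pronouns co-varying with the restrictor.
Strong reading: for every (d,s,a) with gave(d,s,a), rehearsed(a,s).
Restrictor triples: (d1,s2,a5)→rehearsed(a5,s2) ✗  (d1,s4,a5)→rehearsed(a5,s4) ✗  (d1,s6,a1)→rehearsed(a1,s6) ✗  (d2,s3,a1)→rehearsed(a1,s3) ✗  (d2,s6,a3)→rehearsed(a3,s6) ✓  (d3,s2,a2)→rehearsed(a2,s2) ✗  (d3,s3,a1)→rehearsed(a1,s3) ✗  (d4,s6,a5)→rehearsed(a5,s6) ✓
Counterexamples (restrictor triples failing the scope): 6.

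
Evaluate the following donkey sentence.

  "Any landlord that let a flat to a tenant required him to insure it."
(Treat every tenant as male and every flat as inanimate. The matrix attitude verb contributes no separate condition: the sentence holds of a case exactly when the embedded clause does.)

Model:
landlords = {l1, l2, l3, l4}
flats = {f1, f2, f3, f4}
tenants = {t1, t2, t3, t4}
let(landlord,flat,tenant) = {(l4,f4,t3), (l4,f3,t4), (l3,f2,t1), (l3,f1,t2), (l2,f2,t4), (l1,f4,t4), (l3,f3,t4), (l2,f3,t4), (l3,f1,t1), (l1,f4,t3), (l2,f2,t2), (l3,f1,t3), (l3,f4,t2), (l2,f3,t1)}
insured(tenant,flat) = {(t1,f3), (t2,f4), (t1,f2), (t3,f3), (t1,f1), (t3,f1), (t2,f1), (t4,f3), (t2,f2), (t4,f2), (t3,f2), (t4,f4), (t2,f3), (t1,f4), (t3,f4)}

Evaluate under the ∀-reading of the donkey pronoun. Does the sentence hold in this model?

"him" takes "a tenant" as antecedent and "it" takes "a flat"; both are donkey pronouns co-varying with the restrictor.
Strong reading: for every (l,f,t) with let(l,f,t), insured(t,f).
Restrictor triples: (l1,f4,t3)→insured(t3,f4) ✓  (l1,f4,t4)→insured(t4,f4) ✓  (l2,f2,t2)→insured(t2,f2) ✓  (l2,f2,t4)→insured(t4,f2) ✓  (l2,f3,t1)→insured(t1,f3) ✓  (l2,f3,t4)→insured(t4,f3) ✓  (l3,f1,t1)→insured(t1,f1) ✓  (l3,f1,t2)→insured(t2,f1) ✓  (l3,f1,t3)→insured(t3,f1) ✓  (l3,f2,t1)→insured(t1,f2) ✓  (l3,f3,t4)→insured(t4,f3) ✓  (l3,f4,t2)→insured(t2,f4) ✓  (l4,f3,t4)→insured(t4,f3) ✓  (l4,f4,t3)→insured(t3,f4) ✓
Every restrictor triple satisfies the scope.

True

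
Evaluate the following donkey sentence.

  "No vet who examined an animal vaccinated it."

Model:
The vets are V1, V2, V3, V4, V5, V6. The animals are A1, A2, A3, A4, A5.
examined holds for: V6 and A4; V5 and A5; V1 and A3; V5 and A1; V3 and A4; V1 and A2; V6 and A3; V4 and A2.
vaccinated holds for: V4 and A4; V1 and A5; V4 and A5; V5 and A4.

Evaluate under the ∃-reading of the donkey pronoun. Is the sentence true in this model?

True

"it" takes "an animal" as antecedent — a donkey pronoun bound across the clause boundary.
Truth condition: for no (v,a) with examined(v,a) does vaccinated(v,a) hold.
Restrictor pairs — does the scope hold? (V1,A2):fails  (V1,A3):fails  (V3,A4):fails  (V4,A2):fails  (V5,A1):fails  (V5,A5):fails  (V6,A3):fails  (V6,A4):fails
Scope holds for no restrictor pair, so the sentence is true.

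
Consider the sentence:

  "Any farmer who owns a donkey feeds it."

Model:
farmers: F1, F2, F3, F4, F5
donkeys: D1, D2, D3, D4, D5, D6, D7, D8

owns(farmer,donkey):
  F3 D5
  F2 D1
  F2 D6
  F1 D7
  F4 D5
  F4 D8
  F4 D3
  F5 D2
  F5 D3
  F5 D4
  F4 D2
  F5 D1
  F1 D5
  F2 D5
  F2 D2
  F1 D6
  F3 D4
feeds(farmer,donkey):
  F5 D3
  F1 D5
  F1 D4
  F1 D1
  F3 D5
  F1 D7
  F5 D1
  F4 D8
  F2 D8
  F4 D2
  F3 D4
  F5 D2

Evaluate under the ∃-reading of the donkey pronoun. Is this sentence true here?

"it" takes "a donkey" as antecedent — a donkey pronoun bound across the clause boundary.
Weak reading: every farmer f with some owns-donkey has at least one owns-donkey d such that feeds(f,d).
Per farmer: F1:✓  F2:✗  F3:✓  F4:✓  F5:✓
F2 has no witness among its owns-donkeys.

False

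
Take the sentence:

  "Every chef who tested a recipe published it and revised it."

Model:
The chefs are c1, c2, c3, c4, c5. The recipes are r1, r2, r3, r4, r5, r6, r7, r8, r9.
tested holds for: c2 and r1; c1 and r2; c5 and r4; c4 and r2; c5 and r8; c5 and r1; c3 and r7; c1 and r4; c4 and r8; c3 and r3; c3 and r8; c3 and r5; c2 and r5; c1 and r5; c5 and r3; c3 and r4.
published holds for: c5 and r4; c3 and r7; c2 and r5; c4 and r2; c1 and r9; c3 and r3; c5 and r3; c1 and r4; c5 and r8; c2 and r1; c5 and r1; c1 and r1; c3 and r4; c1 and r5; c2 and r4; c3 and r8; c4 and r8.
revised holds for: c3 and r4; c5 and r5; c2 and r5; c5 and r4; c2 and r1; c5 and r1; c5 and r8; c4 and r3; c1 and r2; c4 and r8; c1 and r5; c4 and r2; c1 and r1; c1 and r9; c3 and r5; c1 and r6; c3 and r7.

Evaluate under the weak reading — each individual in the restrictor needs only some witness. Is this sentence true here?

"it" takes "a recipe" as antecedent — a donkey pronoun bound across the clause boundary.
Weak reading: every chef c with some tested-recipe has at least one tested-recipe r such that published(c,r) ∧ revised(c,r).
Per chef: c1:✓  c2:✓  c3:✓  c4:✓  c5:✓
Every chef in the restrictor has a witness.

True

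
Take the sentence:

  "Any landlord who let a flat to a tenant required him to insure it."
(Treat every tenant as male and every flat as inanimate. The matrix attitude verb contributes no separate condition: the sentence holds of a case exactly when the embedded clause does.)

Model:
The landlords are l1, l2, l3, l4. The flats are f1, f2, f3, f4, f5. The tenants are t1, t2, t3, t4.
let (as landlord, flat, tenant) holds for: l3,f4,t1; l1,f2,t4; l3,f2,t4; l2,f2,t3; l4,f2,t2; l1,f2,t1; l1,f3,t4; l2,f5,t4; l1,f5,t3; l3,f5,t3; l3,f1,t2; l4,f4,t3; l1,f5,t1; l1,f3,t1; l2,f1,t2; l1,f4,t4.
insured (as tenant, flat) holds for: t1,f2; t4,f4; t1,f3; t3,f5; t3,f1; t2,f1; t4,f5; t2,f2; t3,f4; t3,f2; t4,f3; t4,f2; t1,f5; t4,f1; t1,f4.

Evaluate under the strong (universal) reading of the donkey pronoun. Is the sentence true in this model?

True

"him" takes "a tenant" as antecedent and "it" takes "a flat"; both are donkey pronouns co-varying with the restrictor.
Strong reading: for every (l,f,t) with let(l,f,t), insured(t,f).
Restrictor triples: (l1,f2,t1)→insured(t1,f2) ✓  (l1,f2,t4)→insured(t4,f2) ✓  (l1,f3,t1)→insured(t1,f3) ✓  (l1,f3,t4)→insured(t4,f3) ✓  (l1,f4,t4)→insured(t4,f4) ✓  (l1,f5,t1)→insured(t1,f5) ✓  (l1,f5,t3)→insured(t3,f5) ✓  (l2,f1,t2)→insured(t2,f1) ✓  (l2,f2,t3)→insured(t3,f2) ✓  (l2,f5,t4)→insured(t4,f5) ✓  (l3,f1,t2)→insured(t2,f1) ✓  (l3,f2,t4)→insured(t4,f2) ✓  (l3,f4,t1)→insured(t1,f4) ✓  (l3,f5,t3)→insured(t3,f5) ✓  (l4,f2,t2)→insured(t2,f2) ✓  (l4,f4,t3)→insured(t3,f4) ✓
Every restrictor triple satisfies the scope.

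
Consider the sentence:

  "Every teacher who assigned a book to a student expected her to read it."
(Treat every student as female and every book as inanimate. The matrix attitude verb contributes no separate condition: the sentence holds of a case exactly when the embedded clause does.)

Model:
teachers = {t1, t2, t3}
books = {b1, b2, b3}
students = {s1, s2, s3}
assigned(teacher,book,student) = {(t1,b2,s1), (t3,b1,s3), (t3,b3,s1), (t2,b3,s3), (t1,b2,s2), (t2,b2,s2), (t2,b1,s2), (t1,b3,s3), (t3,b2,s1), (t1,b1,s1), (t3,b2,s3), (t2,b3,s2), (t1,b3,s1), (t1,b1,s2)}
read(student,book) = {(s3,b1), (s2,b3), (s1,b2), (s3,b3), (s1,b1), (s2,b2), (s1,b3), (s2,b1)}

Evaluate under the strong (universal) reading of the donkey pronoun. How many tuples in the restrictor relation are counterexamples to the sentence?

1

"her" takes "a student" as antecedent and "it" takes "a book"; both are donkey pronouns co-varying with the restrictor.
Strong reading: for every (t,b,s) with assigned(t,b,s), read(s,b).
Restrictor triples: (t1,b1,s1)→read(s1,b1) ✓  (t1,b1,s2)→read(s2,b1) ✓  (t1,b2,s1)→read(s1,b2) ✓  (t1,b2,s2)→read(s2,b2) ✓  (t1,b3,s1)→read(s1,b3) ✓  (t1,b3,s3)→read(s3,b3) ✓  (t2,b1,s2)→read(s2,b1) ✓  (t2,b2,s2)→read(s2,b2) ✓  (t2,b3,s2)→read(s2,b3) ✓  (t2,b3,s3)→read(s3,b3) ✓  (t3,b1,s3)→read(s3,b1) ✓  (t3,b2,s1)→read(s1,b2) ✓  (t3,b2,s3)→read(s3,b2) ✗  (t3,b3,s1)→read(s1,b3) ✓
Counterexamples (restrictor triples failing the scope): 1.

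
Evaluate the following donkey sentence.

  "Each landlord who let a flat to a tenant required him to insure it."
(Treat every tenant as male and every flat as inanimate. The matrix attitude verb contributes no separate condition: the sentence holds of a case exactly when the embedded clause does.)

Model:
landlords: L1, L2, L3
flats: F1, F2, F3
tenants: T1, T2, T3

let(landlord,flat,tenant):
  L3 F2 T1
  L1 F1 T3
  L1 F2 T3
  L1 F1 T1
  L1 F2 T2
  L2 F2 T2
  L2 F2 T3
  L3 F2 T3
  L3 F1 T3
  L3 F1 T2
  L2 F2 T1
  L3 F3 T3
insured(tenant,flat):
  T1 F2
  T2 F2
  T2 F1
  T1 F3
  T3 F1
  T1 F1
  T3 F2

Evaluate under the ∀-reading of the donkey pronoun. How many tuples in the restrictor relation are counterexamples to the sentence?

"him" takes "a tenant" as antecedent and "it" takes "a flat"; both are donkey pronouns co-varying with the restrictor.
Strong reading: for every (l,f,t) with let(l,f,t), insured(t,f).
Restrictor triples: (L1,F1,T1)→insured(T1,F1) ✓  (L1,F1,T3)→insured(T3,F1) ✓  (L1,F2,T2)→insured(T2,F2) ✓  (L1,F2,T3)→insured(T3,F2) ✓  (L2,F2,T1)→insured(T1,F2) ✓  (L2,F2,T2)→insured(T2,F2) ✓  (L2,F2,T3)→insured(T3,F2) ✓  (L3,F1,T2)→insured(T2,F1) ✓  (L3,F1,T3)→insured(T3,F1) ✓  (L3,F2,T1)→insured(T1,F2) ✓  (L3,F2,T3)→insured(T3,F2) ✓  (L3,F3,T3)→insured(T3,F3) ✗
Counterexamples (restrictor triples failing the scope): 1.

1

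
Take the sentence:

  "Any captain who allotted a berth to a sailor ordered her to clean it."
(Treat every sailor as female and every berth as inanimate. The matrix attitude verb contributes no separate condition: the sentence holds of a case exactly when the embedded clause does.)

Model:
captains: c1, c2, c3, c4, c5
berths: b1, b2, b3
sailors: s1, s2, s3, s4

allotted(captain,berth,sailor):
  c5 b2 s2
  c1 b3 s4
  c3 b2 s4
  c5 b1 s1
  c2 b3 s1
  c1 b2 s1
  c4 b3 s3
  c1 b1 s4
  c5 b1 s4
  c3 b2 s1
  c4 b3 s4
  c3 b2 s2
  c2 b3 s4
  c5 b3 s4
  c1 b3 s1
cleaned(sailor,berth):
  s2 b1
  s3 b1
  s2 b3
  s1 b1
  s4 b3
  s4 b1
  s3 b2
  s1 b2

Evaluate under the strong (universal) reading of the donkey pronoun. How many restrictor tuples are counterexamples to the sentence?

6

"her" takes "a sailor" as antecedent and "it" takes "a berth"; both are donkey pronouns co-varying with the restrictor.
Strong reading: for every (c,b,s) with allotted(c,b,s), cleaned(s,b).
Restrictor triples: (c1,b1,s4)→cleaned(s4,b1) ✓  (c1,b2,s1)→cleaned(s1,b2) ✓  (c1,b3,s1)→cleaned(s1,b3) ✗  (c1,b3,s4)→cleaned(s4,b3) ✓  (c2,b3,s1)→cleaned(s1,b3) ✗  (c2,b3,s4)→cleaned(s4,b3) ✓  (c3,b2,s1)→cleaned(s1,b2) ✓  (c3,b2,s2)→cleaned(s2,b2) ✗  (c3,b2,s4)→cleaned(s4,b2) ✗  (c4,b3,s3)→cleaned(s3,b3) ✗  (c4,b3,s4)→cleaned(s4,b3) ✓  (c5,b1,s1)→cleaned(s1,b1) ✓  (c5,b1,s4)→cleaned(s4,b1) ✓  (c5,b2,s2)→cleaned(s2,b2) ✗  (c5,b3,s4)→cleaned(s4,b3) ✓
Counterexamples (restrictor triples failing the scope): 6.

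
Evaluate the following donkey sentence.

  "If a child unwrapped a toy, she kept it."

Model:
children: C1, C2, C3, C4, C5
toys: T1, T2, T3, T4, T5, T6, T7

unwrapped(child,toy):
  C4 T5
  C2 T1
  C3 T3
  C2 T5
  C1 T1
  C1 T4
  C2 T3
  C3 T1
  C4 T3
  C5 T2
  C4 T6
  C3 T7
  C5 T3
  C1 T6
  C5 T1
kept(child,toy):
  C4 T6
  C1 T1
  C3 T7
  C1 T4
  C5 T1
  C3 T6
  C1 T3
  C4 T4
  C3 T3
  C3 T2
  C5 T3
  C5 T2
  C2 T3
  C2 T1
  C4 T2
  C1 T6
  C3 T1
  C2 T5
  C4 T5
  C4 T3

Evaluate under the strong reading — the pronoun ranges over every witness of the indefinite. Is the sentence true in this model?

"it" takes "a toy" as antecedent — a donkey pronoun bound across the clause boundary.
Strong reading: for every (c,t) with unwrapped(c,t), kept(c,t).
Restrictor pairs: (C1,T1) ✓  (C1,T4) ✓  (C1,T6) ✓  (C2,T1) ✓  (C2,T3) ✓  (C2,T5) ✓  (C3,T1) ✓  (C3,T3) ✓  (C3,T7) ✓  (C4,T3) ✓  (C4,T5) ✓  (C4,T6) ✓  (C5,T1) ✓  (C5,T2) ✓  (C5,T3) ✓
Every restrictor pair satisfies the scope.

True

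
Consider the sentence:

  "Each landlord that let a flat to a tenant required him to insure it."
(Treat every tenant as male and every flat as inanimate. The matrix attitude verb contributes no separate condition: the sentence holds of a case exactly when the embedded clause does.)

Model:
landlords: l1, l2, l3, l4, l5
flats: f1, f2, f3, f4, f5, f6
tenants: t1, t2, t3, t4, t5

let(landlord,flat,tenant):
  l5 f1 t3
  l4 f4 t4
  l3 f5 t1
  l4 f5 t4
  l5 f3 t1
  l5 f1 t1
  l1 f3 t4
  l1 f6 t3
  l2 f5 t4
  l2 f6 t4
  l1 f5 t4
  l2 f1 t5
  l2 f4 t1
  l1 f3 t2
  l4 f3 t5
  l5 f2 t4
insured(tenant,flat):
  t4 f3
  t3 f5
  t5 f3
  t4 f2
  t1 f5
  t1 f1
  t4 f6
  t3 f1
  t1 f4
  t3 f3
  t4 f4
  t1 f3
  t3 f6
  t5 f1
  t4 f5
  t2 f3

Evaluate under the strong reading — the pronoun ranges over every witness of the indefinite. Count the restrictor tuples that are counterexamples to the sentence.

0

"him" takes "a tenant" as antecedent and "it" takes "a flat"; both are donkey pronouns co-varying with the restrictor.
Strong reading: for every (l,f,t) with let(l,f,t), insured(t,f).
Restrictor triples: (l1,f3,t2)→insured(t2,f3) ✓  (l1,f3,t4)→insured(t4,f3) ✓  (l1,f5,t4)→insured(t4,f5) ✓  (l1,f6,t3)→insured(t3,f6) ✓  (l2,f1,t5)→insured(t5,f1) ✓  (l2,f4,t1)→insured(t1,f4) ✓  (l2,f5,t4)→insured(t4,f5) ✓  (l2,f6,t4)→insured(t4,f6) ✓  (l3,f5,t1)→insured(t1,f5) ✓  (l4,f3,t5)→insured(t5,f3) ✓  (l4,f4,t4)→insured(t4,f4) ✓  (l4,f5,t4)→insured(t4,f5) ✓  (l5,f1,t1)→insured(t1,f1) ✓  (l5,f1,t3)→insured(t3,f1) ✓  (l5,f2,t4)→insured(t4,f2) ✓  (l5,f3,t1)→insured(t1,f3) ✓
Counterexamples (restrictor triples failing the scope): 0.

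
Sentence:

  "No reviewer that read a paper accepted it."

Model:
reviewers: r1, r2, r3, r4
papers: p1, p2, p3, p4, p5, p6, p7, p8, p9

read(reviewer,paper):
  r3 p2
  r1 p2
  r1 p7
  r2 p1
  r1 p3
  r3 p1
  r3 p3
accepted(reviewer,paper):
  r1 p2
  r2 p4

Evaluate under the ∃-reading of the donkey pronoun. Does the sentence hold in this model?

"it" takes "a paper" as antecedent — a donkey pronoun bound across the clause boundary.
Truth condition: for no (r,p) with read(r,p) does accepted(r,p) hold.
Restrictor pairs — does the scope hold? (r1,p2):holds  (r1,p3):fails  (r1,p7):fails  (r2,p1):fails  (r3,p1):fails  (r3,p2):fails  (r3,p3):fails
Scope holds for 1 pair(s), so the sentence is false.

False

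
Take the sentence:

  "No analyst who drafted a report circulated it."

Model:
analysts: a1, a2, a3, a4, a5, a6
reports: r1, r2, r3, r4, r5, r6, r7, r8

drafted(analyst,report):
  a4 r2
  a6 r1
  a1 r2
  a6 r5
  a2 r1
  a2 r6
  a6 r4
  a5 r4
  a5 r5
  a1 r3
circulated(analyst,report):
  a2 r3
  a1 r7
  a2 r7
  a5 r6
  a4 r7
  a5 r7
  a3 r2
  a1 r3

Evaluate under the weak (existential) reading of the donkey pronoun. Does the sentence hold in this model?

False

"it" takes "a report" as antecedent — a donkey pronoun bound across the clause boundary.
Truth condition: for no (a,r) with drafted(a,r) does circulated(a,r) hold.
Restrictor pairs — does the scope hold? (a1,r2):fails  (a1,r3):holds  (a2,r1):fails  (a2,r6):fails  (a4,r2):fails  (a5,r4):fails  (a5,r5):fails  (a6,r1):fails  (a6,r4):fails  (a6,r5):fails
Scope holds for 1 pair(s), so the sentence is false.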